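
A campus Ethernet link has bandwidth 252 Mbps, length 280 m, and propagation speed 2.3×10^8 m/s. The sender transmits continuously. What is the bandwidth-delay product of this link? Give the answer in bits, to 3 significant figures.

Propagation delay = 280 / 2.3e+08 = 1.21739e-06 s.
BDP = R × t_prop = 252000000 × 1.21739e-06 = 306.783 bits.

307 bits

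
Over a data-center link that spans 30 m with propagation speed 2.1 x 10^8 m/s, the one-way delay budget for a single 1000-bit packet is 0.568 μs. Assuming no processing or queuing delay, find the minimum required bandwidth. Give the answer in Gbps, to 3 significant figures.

Propagation delay = 30 / 210000000 = 0.142857 μs.
Transmission budget = 0.568 − 0.142857 = 0.425143 μs.
R ≥ L / t_tx = 1000 bits / 4.25143e-07 s = 2.35 Gbps.

2.35 Gbps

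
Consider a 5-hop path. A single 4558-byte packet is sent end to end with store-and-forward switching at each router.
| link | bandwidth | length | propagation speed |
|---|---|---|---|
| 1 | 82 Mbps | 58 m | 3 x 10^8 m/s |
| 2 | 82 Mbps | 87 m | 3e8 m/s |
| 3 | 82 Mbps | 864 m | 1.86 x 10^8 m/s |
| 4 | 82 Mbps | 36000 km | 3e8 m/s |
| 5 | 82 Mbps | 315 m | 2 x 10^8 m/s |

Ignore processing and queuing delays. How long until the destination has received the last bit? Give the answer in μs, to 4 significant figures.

122200 μs

L = 4558 × 8 = 36464 bits.
Transmission delay per hop = L/R = 36464/82000000 = 444.683 μs; 5 hops → 2223.41 μs.
Propagation delays (d/s per hop): 0.193333, 0.29, 4.64516, 120000, 1.575 μs; sum = 120007 μs.
End-to-end = 122200 μs.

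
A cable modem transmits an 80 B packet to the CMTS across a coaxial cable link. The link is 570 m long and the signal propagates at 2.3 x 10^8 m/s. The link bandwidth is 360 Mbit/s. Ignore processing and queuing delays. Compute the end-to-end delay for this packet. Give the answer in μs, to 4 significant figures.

4.256 μs

L = 80 × 8 = 640 bits.
Transmission delay = L/R = 640 / 360000000 = 1.77778 μs.
Propagation delay = d/s = 570 m / 2.3e+08 m/s = 2.47826 μs.
Total = 4.256 μs.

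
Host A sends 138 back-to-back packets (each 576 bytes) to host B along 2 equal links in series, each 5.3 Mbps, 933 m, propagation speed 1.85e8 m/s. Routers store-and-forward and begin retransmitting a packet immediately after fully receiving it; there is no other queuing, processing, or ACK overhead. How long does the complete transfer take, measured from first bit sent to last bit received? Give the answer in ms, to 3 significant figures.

Per-hop transmission t_tx = L/R = 4608/5300000 = 0.869434 ms.
Per-hop propagation t_prop = 933/185000000 = 0.00504324 ms.
Pipeline fill: first packet needs 2·t_tx to clear all hops; remaining 137 packets each add one t_tx.
Total = (2+138-1)·t_tx + 2·t_prop = 139·0.869434 + 2·0.00504324 = 121 ms.

121 ms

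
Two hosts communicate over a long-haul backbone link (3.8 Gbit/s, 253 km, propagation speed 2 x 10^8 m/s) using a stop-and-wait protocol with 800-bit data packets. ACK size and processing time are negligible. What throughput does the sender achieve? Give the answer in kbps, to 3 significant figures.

316 kbps

t_tx = L/R = 800/3800000000 = 2.10526e-07 s.
t_prop = 253000/200000000 = 0.001265 s; RTT = 0.00253 s.
Cycle = t_tx + RTT = 0.00253021 s.
Throughput = L / cycle = 800 / 0.00253021 = 316 kbps.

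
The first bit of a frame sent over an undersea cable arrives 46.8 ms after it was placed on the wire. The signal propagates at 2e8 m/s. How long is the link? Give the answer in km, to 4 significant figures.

9360 km

d = s × t_prop = 200000000 × 0.0468 = 9360 km.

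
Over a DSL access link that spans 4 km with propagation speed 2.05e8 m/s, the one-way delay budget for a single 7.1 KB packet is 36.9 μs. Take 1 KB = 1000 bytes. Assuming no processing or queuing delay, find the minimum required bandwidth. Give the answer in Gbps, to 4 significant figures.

L = 56800 bits.
Propagation delay = 4000 / 2.05e+08 = 19.5122 μs.
Transmission budget = 36.9 − 19.5122 = 17.3878 μs.
R ≥ L / t_tx = 56800 bits / 1.73878e-05 s = 3.267 Gbps.

3.267 Gbps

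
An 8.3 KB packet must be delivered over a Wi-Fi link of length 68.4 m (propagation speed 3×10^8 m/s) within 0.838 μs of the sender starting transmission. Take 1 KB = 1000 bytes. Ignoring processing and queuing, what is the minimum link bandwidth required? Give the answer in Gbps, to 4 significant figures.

108.9 Gbps

L = 66400 bits.
Propagation delay = 68.4 / 300000000 = 0.228 μs.
Transmission budget = 0.838 − 0.228 = 0.61 μs.
R ≥ L / t_tx = 66400 bits / 6.1e-07 s = 108.9 Gbps.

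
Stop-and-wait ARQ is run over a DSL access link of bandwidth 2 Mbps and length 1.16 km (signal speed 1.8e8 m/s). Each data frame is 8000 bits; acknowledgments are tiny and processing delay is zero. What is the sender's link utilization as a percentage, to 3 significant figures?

t_tx = L/R = 8000/2000000 = 0.004 s.
t_prop = 1160/180000000 = 6.44444e-06 s; RTT = 1.28889e-05 s.
Cycle = t_tx + RTT = 0.00401289 s.
Utilization = t_tx / cycle = 0.004/0.00401289 = 99.7 %.

99.7 %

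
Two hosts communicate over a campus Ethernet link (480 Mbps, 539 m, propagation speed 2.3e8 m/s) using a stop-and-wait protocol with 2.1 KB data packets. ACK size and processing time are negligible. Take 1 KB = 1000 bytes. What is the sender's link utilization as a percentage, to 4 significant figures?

t_tx = L/R = 16800/480000000 = 3.5e-05 s.
t_prop = 539/2.3e+08 = 2.34348e-06 s; RTT = 4.68696e-06 s.
Cycle = t_tx + RTT = 3.9687e-05 s.
Utilization = t_tx / cycle = 3.5e-05/3.9687e-05 = 88.19 %.

88.19 %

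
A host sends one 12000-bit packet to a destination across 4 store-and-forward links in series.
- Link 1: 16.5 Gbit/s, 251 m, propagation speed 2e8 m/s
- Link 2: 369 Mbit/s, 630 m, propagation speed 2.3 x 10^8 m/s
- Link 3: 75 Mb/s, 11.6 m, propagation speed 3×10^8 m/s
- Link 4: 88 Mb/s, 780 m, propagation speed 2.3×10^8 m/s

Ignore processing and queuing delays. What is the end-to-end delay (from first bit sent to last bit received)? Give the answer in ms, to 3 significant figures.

Transmission delays (L/R per hop): 0.000727273, 0.0325203, 0.16, 0.136364 ms; sum = 0.329611 ms.
Propagation delays (d/s per hop): 0.001255, 0.00273913, 3.86667e-05, 0.0033913 ms; sum = 0.0074241 ms.
End-to-end = 0.337 ms.

0.337 ms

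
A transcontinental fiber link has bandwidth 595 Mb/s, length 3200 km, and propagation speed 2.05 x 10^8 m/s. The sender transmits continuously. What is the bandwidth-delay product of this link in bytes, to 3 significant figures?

1160000 bytes

Propagation delay = 3200000 / 2.05e+08 = 0.0156098 s.
BDP = R × t_prop = 595000000 × 0.0156098 = 9287800 bits.
In bytes: 9287800/8 = 1160000 bytes.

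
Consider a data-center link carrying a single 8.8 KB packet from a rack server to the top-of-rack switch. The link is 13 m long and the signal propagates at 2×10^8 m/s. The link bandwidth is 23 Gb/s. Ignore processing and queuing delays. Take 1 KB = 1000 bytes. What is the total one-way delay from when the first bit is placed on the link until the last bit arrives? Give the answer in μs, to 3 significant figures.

3.13 μs

L = 70400 bits.
Transmission delay = L/R = 70400 / 23000000000 = 3.06087 μs.
Propagation delay = d/s = 13 m / 200000000 m/s = 0.065 μs.
Total = 3.13 μs.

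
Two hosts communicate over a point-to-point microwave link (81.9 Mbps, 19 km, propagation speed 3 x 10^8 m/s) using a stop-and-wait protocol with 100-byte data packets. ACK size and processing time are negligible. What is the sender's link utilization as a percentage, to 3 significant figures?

t_tx = L/R = 800/81900000 = 9.76801e-06 s.
t_prop = 19000/300000000 = 6.33333e-05 s; RTT = 0.000126667 s.
Cycle = t_tx + RTT = 0.000136435 s.
Utilization = t_tx / cycle = 9.76801e-06/0.000136435 = 7.16 %.

7.16 %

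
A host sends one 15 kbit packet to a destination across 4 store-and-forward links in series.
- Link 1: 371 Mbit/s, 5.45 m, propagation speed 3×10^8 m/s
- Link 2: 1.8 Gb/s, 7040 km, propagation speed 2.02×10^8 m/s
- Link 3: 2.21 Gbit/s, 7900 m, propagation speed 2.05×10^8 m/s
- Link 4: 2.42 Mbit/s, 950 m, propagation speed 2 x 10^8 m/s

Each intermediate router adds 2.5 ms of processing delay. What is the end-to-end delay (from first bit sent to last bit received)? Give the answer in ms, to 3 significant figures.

L = 15000 bits.
Transmission delays (L/R per hop): 0.0404313, 0.00833333, 0.00678733, 6.19835 ms; sum = 6.2539 ms.
Propagation delays (d/s per hop): 1.81667e-05, 34.8515, 0.0385366, 0.00475 ms; sum = 34.8948 ms.
Processing at 3 router(s): 3 × 2.5 ms = 7.5 ms.
End-to-end = 48.6 ms.

48.6 ms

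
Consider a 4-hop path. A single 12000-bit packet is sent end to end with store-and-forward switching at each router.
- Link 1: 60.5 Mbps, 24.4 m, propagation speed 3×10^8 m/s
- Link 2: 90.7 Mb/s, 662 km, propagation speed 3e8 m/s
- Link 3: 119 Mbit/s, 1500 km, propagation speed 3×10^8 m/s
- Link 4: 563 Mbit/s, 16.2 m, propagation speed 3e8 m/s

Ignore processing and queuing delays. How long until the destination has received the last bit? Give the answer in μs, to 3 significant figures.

Transmission delays (L/R per hop): 198.347, 132.304, 100.84, 21.3144 μs; sum = 452.806 μs.
Propagation delays (d/s per hop): 0.0813333, 2206.67, 5000, 0.054 μs; sum = 7206.8 μs.
End-to-end = 7660 μs.

7660 μs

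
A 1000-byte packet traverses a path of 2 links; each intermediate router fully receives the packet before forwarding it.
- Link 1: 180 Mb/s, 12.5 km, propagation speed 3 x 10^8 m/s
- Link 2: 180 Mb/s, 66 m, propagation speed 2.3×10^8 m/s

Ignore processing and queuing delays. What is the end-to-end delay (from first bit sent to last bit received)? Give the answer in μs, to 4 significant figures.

L = 1000 × 8 = 8000 bits.
Transmission delay per hop = L/R = 8000/180000000 = 44.4444 μs; 2 hops → 88.8889 μs.
Propagation delays (d/s per hop): 41.6667, 0.286957 μs; sum = 41.9536 μs.
End-to-end = 130.8 μs.

130.8 μs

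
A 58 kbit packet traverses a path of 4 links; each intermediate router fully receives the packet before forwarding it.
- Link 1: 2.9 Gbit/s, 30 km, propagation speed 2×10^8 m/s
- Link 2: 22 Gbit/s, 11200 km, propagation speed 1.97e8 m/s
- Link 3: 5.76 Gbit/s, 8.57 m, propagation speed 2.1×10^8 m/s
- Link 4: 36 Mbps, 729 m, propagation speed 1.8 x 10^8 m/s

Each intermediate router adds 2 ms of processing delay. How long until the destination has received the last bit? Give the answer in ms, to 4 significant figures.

L = 58000 bits.
Transmission delays (L/R per hop): 0.02, 0.00263636, 0.0100694, 1.61111 ms; sum = 1.64382 ms.
Propagation delays (d/s per hop): 0.15, 56.8528, 4.08095e-05, 0.00405 ms; sum = 57.0069 ms.
Processing at 3 router(s): 3 × 2 ms = 6 ms.
End-to-end = 64.65 ms.

64.65 ms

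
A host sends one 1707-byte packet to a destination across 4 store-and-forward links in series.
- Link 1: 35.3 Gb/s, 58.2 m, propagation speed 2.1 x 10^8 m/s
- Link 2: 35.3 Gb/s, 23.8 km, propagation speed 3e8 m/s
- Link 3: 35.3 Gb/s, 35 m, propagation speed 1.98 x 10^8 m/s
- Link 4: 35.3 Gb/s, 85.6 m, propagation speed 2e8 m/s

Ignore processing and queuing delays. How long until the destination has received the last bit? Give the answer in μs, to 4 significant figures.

L = 1707 × 8 = 13656 bits.
Transmission delay per hop = L/R = 13656/35300000000 = 0.386856 μs; 4 hops → 1.54742 μs.
Propagation delays (d/s per hop): 0.277143, 79.3333, 0.176768, 0.428 μs; sum = 80.2152 μs.
End-to-end = 81.76 μs.

81.76 μs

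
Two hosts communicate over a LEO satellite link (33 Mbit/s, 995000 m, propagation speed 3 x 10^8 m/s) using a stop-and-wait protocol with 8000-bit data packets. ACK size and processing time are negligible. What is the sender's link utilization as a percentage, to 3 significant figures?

3.53 %

t_tx = L/R = 8000/33000000 = 0.000242424 s.
t_prop = 995000/300000000 = 0.00331667 s; RTT = 0.00663333 s.
Cycle = t_tx + RTT = 0.00687576 s.
Utilization = t_tx / cycle = 0.000242424/0.00687576 = 3.53 %.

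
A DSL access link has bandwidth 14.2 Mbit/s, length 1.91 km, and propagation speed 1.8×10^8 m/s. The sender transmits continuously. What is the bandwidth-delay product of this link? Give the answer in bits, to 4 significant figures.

150.7 bits

Propagation delay = 1910 / 180000000 = 1.06111e-05 s.
BDP = R × t_prop = 14200000 × 1.06111e-05 = 150.678 bits.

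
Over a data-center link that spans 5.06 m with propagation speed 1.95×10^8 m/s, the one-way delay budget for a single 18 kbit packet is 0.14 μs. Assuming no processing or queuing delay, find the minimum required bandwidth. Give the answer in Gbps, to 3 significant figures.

158 Gbps

Propagation delay = 5.06 / 195000000 = 0.0259487 μs.
Transmission budget = 0.14 − 0.0259487 = 0.114051 μs.
R ≥ L / t_tx = 18000 bits / 1.14051e-07 s = 158 Gbps.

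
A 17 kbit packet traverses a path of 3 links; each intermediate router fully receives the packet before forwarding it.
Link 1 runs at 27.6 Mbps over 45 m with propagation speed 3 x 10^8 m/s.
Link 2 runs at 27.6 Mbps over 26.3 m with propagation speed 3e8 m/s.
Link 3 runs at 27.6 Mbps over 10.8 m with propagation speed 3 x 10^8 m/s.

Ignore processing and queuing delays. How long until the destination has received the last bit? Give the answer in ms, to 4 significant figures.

1.848 ms

L = 17000 bits.
Transmission delay per hop = L/R = 17000/27600000 = 0.615942 ms; 3 hops → 1.84783 ms.
Propagation delays (d/s per hop): 0.00015, 8.76667e-05, 3.6e-05 ms; sum = 0.000273667 ms.
End-to-end = 1.848 ms.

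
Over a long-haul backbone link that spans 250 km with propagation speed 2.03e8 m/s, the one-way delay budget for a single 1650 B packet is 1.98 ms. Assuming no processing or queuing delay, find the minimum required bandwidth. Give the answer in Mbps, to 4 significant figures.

17.64 Mbps

L = 13200 bits.
Propagation delay = 250000 / 2.03e+08 = 1.23153 ms.
Transmission budget = 1.98 − 1.23153 = 0.748473 ms.
R ≥ L / t_tx = 13200 bits / 0.000748473 s = 17.64 Mbps.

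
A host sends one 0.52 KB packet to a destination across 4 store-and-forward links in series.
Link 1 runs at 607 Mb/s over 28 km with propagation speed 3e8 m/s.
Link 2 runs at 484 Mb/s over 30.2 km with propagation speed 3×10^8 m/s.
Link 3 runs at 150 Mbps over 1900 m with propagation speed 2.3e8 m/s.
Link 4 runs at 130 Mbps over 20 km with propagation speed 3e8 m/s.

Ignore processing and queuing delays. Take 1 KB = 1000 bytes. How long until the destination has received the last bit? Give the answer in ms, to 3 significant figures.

0.344 ms

L = 4160 bits.
Transmission delays (L/R per hop): 0.00685338, 0.00859504, 0.0277333, 0.032 ms; sum = 0.0751818 ms.
Propagation delays (d/s per hop): 0.0933333, 0.100667, 0.00826087, 0.0666667 ms; sum = 0.268928 ms.
End-to-end = 0.344 ms.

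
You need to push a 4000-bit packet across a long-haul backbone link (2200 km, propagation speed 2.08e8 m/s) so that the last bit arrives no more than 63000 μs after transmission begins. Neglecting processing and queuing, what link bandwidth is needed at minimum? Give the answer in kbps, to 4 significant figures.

Propagation delay = 2200000 / 208000000 = 10576.9 μs.
Transmission budget = 63000 − 10576.9 = 52423.1 μs.
R ≥ L / t_tx = 4000 bits / 0.0524231 s = 76.30 kbps.

76.30 kbps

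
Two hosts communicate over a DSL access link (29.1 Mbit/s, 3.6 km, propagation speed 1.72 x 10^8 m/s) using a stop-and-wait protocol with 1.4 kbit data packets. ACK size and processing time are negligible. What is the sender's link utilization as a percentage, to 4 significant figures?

53.47 %

t_tx = L/R = 1400/29100000 = 4.811e-05 s.
t_prop = 3600/172000000 = 2.09302e-05 s; RTT = 4.18605e-05 s.
Cycle = t_tx + RTT = 8.99704e-05 s.
Utilization = t_tx / cycle = 4.811e-05/8.99704e-05 = 53.47 %.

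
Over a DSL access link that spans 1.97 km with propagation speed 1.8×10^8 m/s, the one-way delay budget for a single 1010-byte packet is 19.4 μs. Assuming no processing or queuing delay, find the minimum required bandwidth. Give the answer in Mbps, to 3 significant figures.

L = 8080 bits.
Propagation delay = 1970 / 180000000 = 10.9444 μs.
Transmission budget = 19.4 − 10.9444 = 8.45556 μs.
R ≥ L / t_tx = 8080 bits / 8.45556e-06 s = 956 Mbps.

956 Mbps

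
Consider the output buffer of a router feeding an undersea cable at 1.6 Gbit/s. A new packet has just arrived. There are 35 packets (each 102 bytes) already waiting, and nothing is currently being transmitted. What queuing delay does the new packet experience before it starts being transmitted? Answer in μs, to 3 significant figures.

Each queued packet: L/R = 816/1600000000 = 0.51 μs.
35 queued → 17.85 μs.
Queuing delay = 17.9 μs.

17.9 μs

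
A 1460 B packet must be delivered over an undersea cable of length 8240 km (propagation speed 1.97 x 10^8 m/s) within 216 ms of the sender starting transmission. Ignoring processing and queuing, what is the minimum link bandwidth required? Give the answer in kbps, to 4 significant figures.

67.06 kbps

L = 11680 bits.
Propagation delay = 8240000 / 197000000 = 41.8274 ms.
Transmission budget = 216 − 41.8274 = 174.173 ms.
R ≥ L / t_tx = 11680 bits / 0.174173 s = 67.06 kbps.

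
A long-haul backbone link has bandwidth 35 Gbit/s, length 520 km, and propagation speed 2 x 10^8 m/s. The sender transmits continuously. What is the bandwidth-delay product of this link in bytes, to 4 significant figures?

Propagation delay = 520000 / 200000000 = 0.0026 s.
BDP = R × t_prop = 35000000000 × 0.0026 = 91000000 bits.
In bytes: 91000000/8 = 11380000 bytes.

11380000 bytes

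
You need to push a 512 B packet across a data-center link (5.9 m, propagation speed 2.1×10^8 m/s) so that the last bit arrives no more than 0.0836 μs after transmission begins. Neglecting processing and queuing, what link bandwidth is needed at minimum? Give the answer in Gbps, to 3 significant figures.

L = 4096 bits.
Propagation delay = 5.9 / 210000000 = 0.0280952 μs.
Transmission budget = 0.0836 − 0.0280952 = 0.0555048 μs.
R ≥ L / t_tx = 4096 bits / 5.55048e-08 s = 73.8 Gbps.

73.8 Gbps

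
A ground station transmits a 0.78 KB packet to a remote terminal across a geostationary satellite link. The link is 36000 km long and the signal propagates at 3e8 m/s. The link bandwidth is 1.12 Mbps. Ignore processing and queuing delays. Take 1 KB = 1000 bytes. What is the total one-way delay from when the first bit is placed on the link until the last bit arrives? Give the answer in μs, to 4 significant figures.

125600 μs

L = 6240 bits.
Transmission delay = L/R = 6240 / 1120000 = 5571.43 μs.
Propagation delay = d/s = 36000000 m / 300000000 m/s = 120000 μs.
Total = 125600 μs.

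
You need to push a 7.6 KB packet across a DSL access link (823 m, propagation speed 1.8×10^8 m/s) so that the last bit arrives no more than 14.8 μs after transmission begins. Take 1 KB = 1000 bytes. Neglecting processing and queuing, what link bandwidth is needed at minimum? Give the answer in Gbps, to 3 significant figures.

L = 60800 bits.
Propagation delay = 823 / 180000000 = 4.57222 μs.
Transmission budget = 14.8 − 4.57222 = 10.2278 μs.
R ≥ L / t_tx = 60800 bits / 1.02278e-05 s = 5.94 Gbps.

5.94 Gbps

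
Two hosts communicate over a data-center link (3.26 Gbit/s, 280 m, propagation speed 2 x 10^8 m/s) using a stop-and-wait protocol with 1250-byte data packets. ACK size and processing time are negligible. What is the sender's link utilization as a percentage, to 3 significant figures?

52.3 %

t_tx = L/R = 10000/3260000000 = 3.06748e-06 s.
t_prop = 280/200000000 = 1.4e-06 s; RTT = 2.8e-06 s.
Cycle = t_tx + RTT = 5.86748e-06 s.
Utilization = t_tx / cycle = 3.06748e-06/5.86748e-06 = 52.3 %.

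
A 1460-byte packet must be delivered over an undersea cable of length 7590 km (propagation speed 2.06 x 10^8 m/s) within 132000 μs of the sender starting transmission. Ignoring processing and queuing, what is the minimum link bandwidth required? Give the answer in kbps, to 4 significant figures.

L = 11680 bits.
Propagation delay = 7590000 / 206000000 = 36844.7 μs.
Transmission budget = 132000 − 36844.7 = 95155.3 μs.
R ≥ L / t_tx = 11680 bits / 0.0951553 s = 122.7 kbps.

122.7 kbps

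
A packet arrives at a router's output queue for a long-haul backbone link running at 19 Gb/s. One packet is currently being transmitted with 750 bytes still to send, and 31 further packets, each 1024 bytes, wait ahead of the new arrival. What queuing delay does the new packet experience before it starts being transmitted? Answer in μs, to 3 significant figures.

Each queued packet: L/R = 8192/19000000000 = 0.431158 μs.
31 queued → 13.3659 μs.
Plus remaining 6000 bits of current packet: 0.315789 μs.
Queuing delay = 13.7 μs.

13.7 μs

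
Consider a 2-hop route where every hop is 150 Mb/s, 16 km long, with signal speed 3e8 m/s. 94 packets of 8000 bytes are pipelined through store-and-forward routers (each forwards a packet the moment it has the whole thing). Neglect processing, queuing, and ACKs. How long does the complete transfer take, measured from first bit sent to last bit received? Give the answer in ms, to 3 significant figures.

40.6 ms

Per-hop transmission t_tx = L/R = 64000/150000000 = 0.426667 ms.
Per-hop propagation t_prop = 16000/300000000 = 0.0533333 ms.
Pipeline fill: first packet needs 2·t_tx to clear all hops; remaining 93 packets each add one t_tx.
Total = (2+94-1)·t_tx + 2·t_prop = 95·0.426667 + 2·0.0533333 = 40.6 ms.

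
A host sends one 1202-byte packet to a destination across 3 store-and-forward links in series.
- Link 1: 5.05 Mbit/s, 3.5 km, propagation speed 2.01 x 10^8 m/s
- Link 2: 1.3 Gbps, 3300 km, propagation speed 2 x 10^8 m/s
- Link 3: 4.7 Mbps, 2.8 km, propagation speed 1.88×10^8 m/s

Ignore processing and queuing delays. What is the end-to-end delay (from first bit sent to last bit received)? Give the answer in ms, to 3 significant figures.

L = 1202 × 8 = 9616 bits.
Transmission delays (L/R per hop): 1.90416, 0.00739692, 2.04596 ms; sum = 3.95751 ms.
Propagation delays (d/s per hop): 0.0174129, 16.5, 0.0148936 ms; sum = 16.5323 ms.
End-to-end = 20.5 ms.

20.5 ms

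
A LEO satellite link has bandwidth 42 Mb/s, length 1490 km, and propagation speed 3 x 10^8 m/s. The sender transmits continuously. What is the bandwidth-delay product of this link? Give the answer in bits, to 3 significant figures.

209000 bits

Propagation delay = 1490000 / 300000000 = 0.00496667 s.
BDP = R × t_prop = 42000000 × 0.00496667 = 208600 bits.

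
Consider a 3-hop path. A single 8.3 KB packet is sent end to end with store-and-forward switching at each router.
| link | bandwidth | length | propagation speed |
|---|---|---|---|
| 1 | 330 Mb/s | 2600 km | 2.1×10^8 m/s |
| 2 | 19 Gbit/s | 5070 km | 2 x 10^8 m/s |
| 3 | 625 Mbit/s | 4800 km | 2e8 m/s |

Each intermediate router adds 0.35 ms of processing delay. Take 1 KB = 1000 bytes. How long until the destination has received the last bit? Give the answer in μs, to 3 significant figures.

L = 66400 bits.
Transmission delays (L/R per hop): 201.212, 3.49474, 106.24 μs; sum = 310.947 μs.
Propagation delays (d/s per hop): 12381, 25350, 24000 μs; sum = 61731 μs.
Processing at 2 router(s): 2 × 0.35 ms = 700 μs.
End-to-end = 62700 μs.

62700 μs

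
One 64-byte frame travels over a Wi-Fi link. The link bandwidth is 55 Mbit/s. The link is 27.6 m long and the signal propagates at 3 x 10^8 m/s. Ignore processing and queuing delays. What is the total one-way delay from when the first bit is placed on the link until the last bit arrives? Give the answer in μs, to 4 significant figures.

L = 64 × 8 = 512 bits.
Transmission delay = L/R = 512 / 55000000 = 9.30909 μs.
Propagation delay = d/s = 27.6 m / 300000000 m/s = 0.092 μs.
Total = 9.401 μs.

9.401 μs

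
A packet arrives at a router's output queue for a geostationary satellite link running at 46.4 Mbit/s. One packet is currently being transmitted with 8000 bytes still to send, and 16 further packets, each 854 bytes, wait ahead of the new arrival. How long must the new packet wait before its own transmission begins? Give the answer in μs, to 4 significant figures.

Each queued packet: L/R = 6832/46400000 = 147.241 μs.
16 queued → 2355.86 μs.
Plus remaining 64000 bits of current packet: 1379.31 μs.
Queuing delay = 3735 μs.

3735 μs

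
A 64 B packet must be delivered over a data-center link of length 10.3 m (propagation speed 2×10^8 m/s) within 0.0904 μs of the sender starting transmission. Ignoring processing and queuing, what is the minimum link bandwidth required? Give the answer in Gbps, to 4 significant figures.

13.16 Gbps

L = 512 bits.
Propagation delay = 10.3 / 200000000 = 0.0515 μs.
Transmission budget = 0.0904 − 0.0515 = 0.0389 μs.
R ≥ L / t_tx = 512 bits / 3.89e-08 s = 13.16 Gbps.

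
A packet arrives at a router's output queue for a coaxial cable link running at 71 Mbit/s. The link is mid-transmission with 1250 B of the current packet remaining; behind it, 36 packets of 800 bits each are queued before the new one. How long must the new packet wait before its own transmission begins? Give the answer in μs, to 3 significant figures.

546 μs

Each queued packet: L/R = 800/71000000 = 11.2676 μs.
36 queued → 405.634 μs.
Plus remaining 10000 bits of current packet: 140.845 μs.
Queuing delay = 546 μs.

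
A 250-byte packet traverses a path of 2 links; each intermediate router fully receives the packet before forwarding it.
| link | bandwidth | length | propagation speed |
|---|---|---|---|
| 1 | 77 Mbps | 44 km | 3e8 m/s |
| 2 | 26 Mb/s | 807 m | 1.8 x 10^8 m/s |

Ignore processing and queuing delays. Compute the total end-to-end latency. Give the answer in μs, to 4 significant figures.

L = 250 × 8 = 2000 bits.
Transmission delays (L/R per hop): 25.974, 76.9231 μs; sum = 102.897 μs.
Propagation delays (d/s per hop): 146.667, 4.48333 μs; sum = 151.15 μs.
End-to-end = 254.0 μs.

254.0 μs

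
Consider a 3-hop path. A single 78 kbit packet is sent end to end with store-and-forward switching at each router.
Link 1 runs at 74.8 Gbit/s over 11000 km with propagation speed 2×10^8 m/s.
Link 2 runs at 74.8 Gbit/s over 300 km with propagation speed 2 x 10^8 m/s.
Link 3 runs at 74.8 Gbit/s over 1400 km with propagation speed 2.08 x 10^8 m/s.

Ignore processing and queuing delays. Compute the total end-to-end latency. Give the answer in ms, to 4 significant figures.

63.23 ms

L = 78000 bits.
Transmission delay per hop = L/R = 78000/74800000000 = 0.00104278 ms; 3 hops → 0.00312834 ms.
Propagation delays (d/s per hop): 55, 1.5, 6.73077 ms; sum = 63.2308 ms.
End-to-end = 63.23 ms.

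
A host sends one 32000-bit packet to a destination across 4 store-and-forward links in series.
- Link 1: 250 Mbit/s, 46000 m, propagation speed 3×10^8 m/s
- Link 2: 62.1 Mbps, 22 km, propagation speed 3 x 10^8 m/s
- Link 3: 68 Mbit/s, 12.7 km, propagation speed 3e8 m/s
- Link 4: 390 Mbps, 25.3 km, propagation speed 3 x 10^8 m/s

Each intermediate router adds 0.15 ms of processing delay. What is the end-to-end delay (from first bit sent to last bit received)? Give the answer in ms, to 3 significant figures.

2.00 ms

Transmission delays (L/R per hop): 0.128, 0.515298, 0.470588, 0.0820513 ms; sum = 1.19594 ms.
Propagation delays (d/s per hop): 0.153333, 0.0733333, 0.0423333, 0.0843333 ms; sum = 0.353333 ms.
Processing at 3 router(s): 3 × 0.15 ms = 0.45 ms.
End-to-end = 2.00 ms.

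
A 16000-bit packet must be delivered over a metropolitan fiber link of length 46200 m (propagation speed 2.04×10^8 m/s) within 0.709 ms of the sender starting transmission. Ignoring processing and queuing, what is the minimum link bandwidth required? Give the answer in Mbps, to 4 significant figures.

33.16 Mbps

Propagation delay = 46200 / 204000000 = 0.226471 ms.
Transmission budget = 0.709 − 0.226471 = 0.482529 ms.
R ≥ L / t_tx = 16000 bits / 0.000482529 s = 33.16 Mbps.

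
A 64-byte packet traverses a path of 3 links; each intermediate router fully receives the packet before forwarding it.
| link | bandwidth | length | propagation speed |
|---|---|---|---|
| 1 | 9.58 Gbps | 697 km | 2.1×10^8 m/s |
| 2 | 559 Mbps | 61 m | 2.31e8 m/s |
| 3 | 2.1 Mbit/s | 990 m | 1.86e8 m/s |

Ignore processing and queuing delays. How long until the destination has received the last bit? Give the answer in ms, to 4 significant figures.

3.569 ms

L = 64 × 8 = 512 bits.
Transmission delays (L/R per hop): 5.34447e-05, 0.000915921, 0.24381 ms; sum = 0.244779 ms.
Propagation delays (d/s per hop): 3.31905, 0.000264069, 0.00532258 ms; sum = 3.32463 ms.
End-to-end = 3.569 ms.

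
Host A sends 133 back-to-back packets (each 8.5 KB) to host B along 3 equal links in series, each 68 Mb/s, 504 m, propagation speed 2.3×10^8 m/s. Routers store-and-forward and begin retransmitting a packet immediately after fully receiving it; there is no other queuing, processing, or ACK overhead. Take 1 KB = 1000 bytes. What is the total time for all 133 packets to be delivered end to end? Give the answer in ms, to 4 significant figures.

135.0 ms

Per-hop transmission t_tx = L/R = 68000/68000000 = 1 ms.
Per-hop propagation t_prop = 504/2.3e+08 = 0.0021913 ms.
Pipeline fill: first packet needs 3·t_tx to clear all hops; remaining 132 packets each add one t_tx.
Total = (3+133-1)·t_tx + 3·t_prop = 135·1 + 3·0.0021913 = 135.0 ms.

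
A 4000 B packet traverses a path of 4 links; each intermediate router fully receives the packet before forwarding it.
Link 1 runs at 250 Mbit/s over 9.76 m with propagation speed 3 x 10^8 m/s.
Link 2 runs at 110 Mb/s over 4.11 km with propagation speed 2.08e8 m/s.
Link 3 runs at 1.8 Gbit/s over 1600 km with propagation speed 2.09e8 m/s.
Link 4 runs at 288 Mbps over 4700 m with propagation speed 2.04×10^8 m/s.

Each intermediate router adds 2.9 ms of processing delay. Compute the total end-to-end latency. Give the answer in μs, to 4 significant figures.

16950 μs

L = 4000 × 8 = 32000 bits.
Transmission delays (L/R per hop): 128, 290.909, 17.7778, 111.111 μs; sum = 547.798 μs.
Propagation delays (d/s per hop): 0.0325333, 19.7596, 7655.5, 23.0392 μs; sum = 7698.33 μs.
Processing at 3 router(s): 3 × 2.9 ms = 8700 μs.
End-to-end = 16950 μs.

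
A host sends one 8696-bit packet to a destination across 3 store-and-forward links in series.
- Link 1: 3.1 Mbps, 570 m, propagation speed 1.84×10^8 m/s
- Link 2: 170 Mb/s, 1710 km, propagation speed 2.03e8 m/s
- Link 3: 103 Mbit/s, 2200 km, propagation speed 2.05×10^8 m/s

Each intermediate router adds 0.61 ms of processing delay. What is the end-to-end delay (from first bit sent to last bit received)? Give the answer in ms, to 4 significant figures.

23.32 ms

Transmission delays (L/R per hop): 2.80516, 0.0511529, 0.0844272 ms; sum = 2.94074 ms.
Propagation delays (d/s per hop): 0.00309783, 8.42365, 10.7317 ms; sum = 19.1585 ms.
Processing at 2 router(s): 2 × 0.61 ms = 1.22 ms.
End-to-end = 23.32 ms.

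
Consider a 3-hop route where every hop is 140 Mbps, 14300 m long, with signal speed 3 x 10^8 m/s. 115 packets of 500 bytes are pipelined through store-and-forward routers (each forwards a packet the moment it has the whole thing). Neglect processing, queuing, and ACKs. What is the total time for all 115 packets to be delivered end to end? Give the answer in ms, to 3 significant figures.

Per-hop transmission t_tx = L/R = 4000/140000000 = 0.0285714 ms.
Per-hop propagation t_prop = 14300/300000000 = 0.0476667 ms.
Pipeline fill: first packet needs 3·t_tx to clear all hops; remaining 114 packets each add one t_tx.
Total = (3+115-1)·t_tx + 3·t_prop = 117·0.0285714 + 3·0.0476667 = 3.49 ms.

3.49 ms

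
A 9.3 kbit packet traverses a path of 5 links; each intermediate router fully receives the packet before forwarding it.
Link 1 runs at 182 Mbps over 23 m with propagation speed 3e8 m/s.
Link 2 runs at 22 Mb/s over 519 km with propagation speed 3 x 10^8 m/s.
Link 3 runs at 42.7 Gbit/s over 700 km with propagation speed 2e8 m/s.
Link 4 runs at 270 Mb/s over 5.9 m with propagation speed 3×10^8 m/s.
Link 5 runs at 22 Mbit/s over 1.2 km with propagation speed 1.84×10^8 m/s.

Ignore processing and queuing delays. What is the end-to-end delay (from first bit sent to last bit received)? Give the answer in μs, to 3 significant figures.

L = 9300 bits.
Transmission delays (L/R per hop): 51.0989, 422.727, 0.217799, 34.4444, 422.727 μs; sum = 931.216 μs.
Propagation delays (d/s per hop): 0.0766667, 1730, 3500, 0.0196667, 6.52174 μs; sum = 5236.62 μs.
End-to-end = 6170 μs.

6170 μs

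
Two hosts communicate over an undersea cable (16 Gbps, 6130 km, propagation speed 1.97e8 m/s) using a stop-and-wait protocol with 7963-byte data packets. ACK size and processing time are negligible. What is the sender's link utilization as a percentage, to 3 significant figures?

0.00640 %

t_tx = L/R = 63704/16000000000 = 3.9815e-06 s.
t_prop = 6130000/197000000 = 0.0311168 s; RTT = 0.0622335 s.
Cycle = t_tx + RTT = 0.0622375 s.
Utilization = t_tx / cycle = 3.9815e-06/0.0622375 = 0.00640 %.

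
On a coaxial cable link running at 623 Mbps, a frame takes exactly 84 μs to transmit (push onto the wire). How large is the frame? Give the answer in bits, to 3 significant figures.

52300 bits

L = R × t_tx = 623000000 b/s × 8.4e-05 s = 52332 bits.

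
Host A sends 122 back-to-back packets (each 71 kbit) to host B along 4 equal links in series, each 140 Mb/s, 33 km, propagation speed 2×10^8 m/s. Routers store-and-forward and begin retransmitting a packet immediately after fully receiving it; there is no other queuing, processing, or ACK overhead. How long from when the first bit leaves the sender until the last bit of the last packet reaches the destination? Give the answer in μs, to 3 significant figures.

Per-hop transmission t_tx = L/R = 71000/140000000 = 507.143 μs.
Per-hop propagation t_prop = 33000/200000000 = 165 μs.
Pipeline fill: first packet needs 4·t_tx to clear all hops; remaining 121 packets each add one t_tx.
Total = (4+122-1)·t_tx + 4·t_prop = 125·507.143 + 4·165 = 64100 μs.

64100 μs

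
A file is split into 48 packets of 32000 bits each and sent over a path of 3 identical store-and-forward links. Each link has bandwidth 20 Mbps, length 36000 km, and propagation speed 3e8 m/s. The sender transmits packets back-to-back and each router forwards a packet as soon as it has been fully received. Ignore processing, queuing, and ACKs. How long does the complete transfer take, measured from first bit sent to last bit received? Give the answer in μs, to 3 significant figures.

440000 μs

Per-hop transmission t_tx = L/R = 32000/20000000 = 1600 μs.
Per-hop propagation t_prop = 36000000/300000000 = 120000 μs.
Pipeline fill: first packet needs 3·t_tx to clear all hops; remaining 47 packets each add one t_tx.
Total = (3+48-1)·t_tx + 3·t_prop = 50·1600 + 3·120000 = 440000 μs.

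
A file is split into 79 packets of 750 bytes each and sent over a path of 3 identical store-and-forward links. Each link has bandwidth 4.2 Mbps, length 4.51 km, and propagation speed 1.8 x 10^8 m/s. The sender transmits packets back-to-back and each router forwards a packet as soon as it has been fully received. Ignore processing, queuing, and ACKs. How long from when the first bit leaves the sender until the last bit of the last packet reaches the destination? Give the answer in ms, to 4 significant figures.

115.8 ms

Per-hop transmission t_tx = L/R = 6000/4200000 = 1.42857 ms.
Per-hop propagation t_prop = 4510/180000000 = 0.0250556 ms.
Pipeline fill: first packet needs 3·t_tx to clear all hops; remaining 78 packets each add one t_tx.
Total = (3+79-1)·t_tx + 3·t_prop = 81·1.42857 + 3·0.0250556 = 115.8 ms.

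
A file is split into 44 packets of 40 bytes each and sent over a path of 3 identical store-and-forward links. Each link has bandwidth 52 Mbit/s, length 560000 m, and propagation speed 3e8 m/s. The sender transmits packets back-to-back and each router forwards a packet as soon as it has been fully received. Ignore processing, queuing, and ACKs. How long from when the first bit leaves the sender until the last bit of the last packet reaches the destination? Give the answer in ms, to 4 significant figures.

5.883 ms

Per-hop transmission t_tx = L/R = 320/52000000 = 0.00615385 ms.
Per-hop propagation t_prop = 560000/300000000 = 1.86667 ms.
Pipeline fill: first packet needs 3·t_tx to clear all hops; remaining 43 packets each add one t_tx.
Total = (3+44-1)·t_tx + 3·t_prop = 46·0.00615385 + 3·1.86667 = 5.883 ms.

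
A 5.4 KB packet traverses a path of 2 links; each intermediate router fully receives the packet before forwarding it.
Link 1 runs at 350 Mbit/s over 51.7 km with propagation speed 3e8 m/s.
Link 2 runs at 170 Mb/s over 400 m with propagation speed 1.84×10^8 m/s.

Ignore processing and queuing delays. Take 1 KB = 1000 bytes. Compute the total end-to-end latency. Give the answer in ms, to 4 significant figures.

0.5521 ms

L = 43200 bits.
Transmission delays (L/R per hop): 0.123429, 0.254118 ms; sum = 0.377546 ms.
Propagation delays (d/s per hop): 0.172333, 0.00217391 ms; sum = 0.174507 ms.
End-to-end = 0.5521 ms.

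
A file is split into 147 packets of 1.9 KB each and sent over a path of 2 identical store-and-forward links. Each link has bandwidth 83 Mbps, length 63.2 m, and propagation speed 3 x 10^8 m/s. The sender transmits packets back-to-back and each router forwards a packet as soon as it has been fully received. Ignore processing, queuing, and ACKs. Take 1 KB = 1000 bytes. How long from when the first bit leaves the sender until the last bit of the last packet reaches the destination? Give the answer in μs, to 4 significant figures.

27100 μs

Per-hop transmission t_tx = L/R = 15200/83000000 = 183.133 μs.
Per-hop propagation t_prop = 63.2/300000000 = 0.210667 μs.
Pipeline fill: first packet needs 2·t_tx to clear all hops; remaining 146 packets each add one t_tx.
Total = (2+147-1)·t_tx + 2·t_prop = 148·183.133 + 2·0.210667 = 27100 μs.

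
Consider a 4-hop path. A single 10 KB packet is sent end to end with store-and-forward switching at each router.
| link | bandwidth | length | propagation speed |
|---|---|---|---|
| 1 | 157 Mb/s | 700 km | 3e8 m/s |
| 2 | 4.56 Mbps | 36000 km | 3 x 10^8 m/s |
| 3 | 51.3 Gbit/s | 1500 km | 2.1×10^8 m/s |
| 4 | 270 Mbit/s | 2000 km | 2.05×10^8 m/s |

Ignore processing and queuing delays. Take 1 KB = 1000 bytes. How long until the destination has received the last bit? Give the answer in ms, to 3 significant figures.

158 ms

L = 80000 bits.
Transmission delays (L/R per hop): 0.509554, 17.5439, 0.00155945, 0.296296 ms; sum = 18.3513 ms.
Propagation delays (d/s per hop): 2.33333, 120, 7.14286, 9.7561 ms; sum = 139.232 ms.
End-to-end = 158 ms.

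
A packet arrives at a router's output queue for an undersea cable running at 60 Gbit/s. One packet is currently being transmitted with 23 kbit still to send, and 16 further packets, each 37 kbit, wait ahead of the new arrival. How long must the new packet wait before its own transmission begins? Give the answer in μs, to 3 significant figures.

Each queued packet: L/R = 37000/60000000000 = 0.616667 μs.
16 queued → 9.86667 μs.
Plus remaining 23000 bits of current packet: 0.383333 μs.
Queuing delay = 10.3 μs.

10.3 μs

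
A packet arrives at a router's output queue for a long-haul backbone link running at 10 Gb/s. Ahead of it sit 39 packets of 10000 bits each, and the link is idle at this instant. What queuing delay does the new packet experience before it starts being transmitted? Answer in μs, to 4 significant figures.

39.00 μs

Each queued packet: L/R = 10000/10000000000 = 1 μs.
39 queued → 39 μs.
Queuing delay = 39.00 μs.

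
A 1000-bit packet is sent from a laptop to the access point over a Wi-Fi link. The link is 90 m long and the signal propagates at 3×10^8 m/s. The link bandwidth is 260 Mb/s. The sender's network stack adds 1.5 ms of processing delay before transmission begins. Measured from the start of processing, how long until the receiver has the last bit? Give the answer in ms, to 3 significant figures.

1.50 ms

Transmission delay = L/R = 1000 / 260000000 = 0.00384615 ms.
Propagation delay = d/s = 90 m / 300000000 m/s = 0.0003 ms.
Plus processing delay 1.5 ms = 1.5 ms.
Total = 1.50 ms.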